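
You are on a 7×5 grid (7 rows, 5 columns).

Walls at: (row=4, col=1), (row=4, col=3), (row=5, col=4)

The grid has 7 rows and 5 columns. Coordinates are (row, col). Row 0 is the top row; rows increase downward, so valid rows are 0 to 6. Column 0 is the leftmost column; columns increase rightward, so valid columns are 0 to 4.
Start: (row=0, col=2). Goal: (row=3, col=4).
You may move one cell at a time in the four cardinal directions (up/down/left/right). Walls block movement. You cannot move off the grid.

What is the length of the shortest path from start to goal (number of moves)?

Answer: Shortest path length: 5

Derivation:
BFS from (row=0, col=2) until reaching (row=3, col=4):
  Distance 0: (row=0, col=2)
  Distance 1: (row=0, col=1), (row=0, col=3), (row=1, col=2)
  Distance 2: (row=0, col=0), (row=0, col=4), (row=1, col=1), (row=1, col=3), (row=2, col=2)
  Distance 3: (row=1, col=0), (row=1, col=4), (row=2, col=1), (row=2, col=3), (row=3, col=2)
  Distance 4: (row=2, col=0), (row=2, col=4), (row=3, col=1), (row=3, col=3), (row=4, col=2)
  Distance 5: (row=3, col=0), (row=3, col=4), (row=5, col=2)  <- goal reached here
One shortest path (5 moves): (row=0, col=2) -> (row=0, col=3) -> (row=0, col=4) -> (row=1, col=4) -> (row=2, col=4) -> (row=3, col=4)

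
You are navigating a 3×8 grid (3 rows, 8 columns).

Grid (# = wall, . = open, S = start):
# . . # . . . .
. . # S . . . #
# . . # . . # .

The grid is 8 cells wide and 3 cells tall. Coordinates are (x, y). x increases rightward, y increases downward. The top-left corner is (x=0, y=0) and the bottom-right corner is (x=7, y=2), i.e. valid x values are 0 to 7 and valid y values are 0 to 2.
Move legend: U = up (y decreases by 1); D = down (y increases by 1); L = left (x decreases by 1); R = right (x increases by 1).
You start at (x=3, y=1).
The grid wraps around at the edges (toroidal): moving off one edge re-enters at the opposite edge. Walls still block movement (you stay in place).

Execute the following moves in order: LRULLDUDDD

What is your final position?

Answer: Final position: (x=4, y=0)

Derivation:
Start: (x=3, y=1)
  L (left): blocked, stay at (x=3, y=1)
  R (right): (x=3, y=1) -> (x=4, y=1)
  U (up): (x=4, y=1) -> (x=4, y=0)
  L (left): blocked, stay at (x=4, y=0)
  L (left): blocked, stay at (x=4, y=0)
  D (down): (x=4, y=0) -> (x=4, y=1)
  U (up): (x=4, y=1) -> (x=4, y=0)
  D (down): (x=4, y=0) -> (x=4, y=1)
  D (down): (x=4, y=1) -> (x=4, y=2)
  D (down): (x=4, y=2) -> (x=4, y=0)
Final: (x=4, y=0)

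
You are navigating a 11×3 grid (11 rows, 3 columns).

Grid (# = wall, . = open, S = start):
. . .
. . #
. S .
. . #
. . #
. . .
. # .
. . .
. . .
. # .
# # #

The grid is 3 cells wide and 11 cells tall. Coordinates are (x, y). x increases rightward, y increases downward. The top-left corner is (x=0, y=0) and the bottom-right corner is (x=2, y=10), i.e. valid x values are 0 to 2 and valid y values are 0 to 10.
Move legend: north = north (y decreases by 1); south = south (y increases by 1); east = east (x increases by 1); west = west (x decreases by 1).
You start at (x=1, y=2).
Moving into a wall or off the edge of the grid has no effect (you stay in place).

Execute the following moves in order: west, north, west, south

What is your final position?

Start: (x=1, y=2)
  west (west): (x=1, y=2) -> (x=0, y=2)
  north (north): (x=0, y=2) -> (x=0, y=1)
  west (west): blocked, stay at (x=0, y=1)
  south (south): (x=0, y=1) -> (x=0, y=2)
Final: (x=0, y=2)

Answer: Final position: (x=0, y=2)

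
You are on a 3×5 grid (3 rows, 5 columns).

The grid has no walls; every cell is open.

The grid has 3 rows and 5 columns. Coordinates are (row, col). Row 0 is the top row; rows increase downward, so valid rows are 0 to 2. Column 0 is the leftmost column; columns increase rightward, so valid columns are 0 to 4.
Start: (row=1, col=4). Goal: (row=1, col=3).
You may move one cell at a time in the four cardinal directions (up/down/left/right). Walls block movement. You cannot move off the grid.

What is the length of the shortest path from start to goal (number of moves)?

Answer: Shortest path length: 1

Derivation:
BFS from (row=1, col=4) until reaching (row=1, col=3):
  Distance 0: (row=1, col=4)
  Distance 1: (row=0, col=4), (row=1, col=3), (row=2, col=4)  <- goal reached here
One shortest path (1 moves): (row=1, col=4) -> (row=1, col=3)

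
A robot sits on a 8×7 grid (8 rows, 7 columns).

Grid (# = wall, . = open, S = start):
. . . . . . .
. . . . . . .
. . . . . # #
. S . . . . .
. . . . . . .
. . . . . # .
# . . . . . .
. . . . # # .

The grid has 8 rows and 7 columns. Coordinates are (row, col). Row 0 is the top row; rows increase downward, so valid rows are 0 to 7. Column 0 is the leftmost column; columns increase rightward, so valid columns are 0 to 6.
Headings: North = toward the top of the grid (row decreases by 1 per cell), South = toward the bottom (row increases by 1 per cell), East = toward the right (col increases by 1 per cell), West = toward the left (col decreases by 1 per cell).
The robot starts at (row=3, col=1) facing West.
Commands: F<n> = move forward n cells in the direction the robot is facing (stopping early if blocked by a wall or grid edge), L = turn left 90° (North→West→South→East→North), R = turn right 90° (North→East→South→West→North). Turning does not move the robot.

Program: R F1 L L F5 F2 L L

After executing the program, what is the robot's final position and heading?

Start: (row=3, col=1), facing West
  R: turn right, now facing North
  F1: move forward 1, now at (row=2, col=1)
  L: turn left, now facing West
  L: turn left, now facing South
  F5: move forward 5, now at (row=7, col=1)
  F2: move forward 0/2 (blocked), now at (row=7, col=1)
  L: turn left, now facing East
  L: turn left, now facing North
Final: (row=7, col=1), facing North

Answer: Final position: (row=7, col=1), facing North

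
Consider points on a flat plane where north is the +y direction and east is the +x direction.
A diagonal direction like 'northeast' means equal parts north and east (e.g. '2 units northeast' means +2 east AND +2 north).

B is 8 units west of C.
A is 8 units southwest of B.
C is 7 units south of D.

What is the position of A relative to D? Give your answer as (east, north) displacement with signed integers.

Place D at the origin (east=0, north=0).
  C is 7 units south of D: delta (east=+0, north=-7); C at (east=0, north=-7).
  B is 8 units west of C: delta (east=-8, north=+0); B at (east=-8, north=-7).
  A is 8 units southwest of B: delta (east=-8, north=-8); A at (east=-16, north=-15).
Therefore A relative to D: (east=-16, north=-15).

Answer: A is at (east=-16, north=-15) relative to D.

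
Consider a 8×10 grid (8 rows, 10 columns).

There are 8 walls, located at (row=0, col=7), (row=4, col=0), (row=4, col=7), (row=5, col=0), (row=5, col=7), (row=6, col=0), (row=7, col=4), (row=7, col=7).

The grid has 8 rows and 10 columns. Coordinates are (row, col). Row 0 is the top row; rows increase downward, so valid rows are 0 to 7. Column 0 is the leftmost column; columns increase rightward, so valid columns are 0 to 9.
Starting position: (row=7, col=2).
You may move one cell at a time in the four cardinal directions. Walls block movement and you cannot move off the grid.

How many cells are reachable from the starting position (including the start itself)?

Answer: Reachable cells: 72

Derivation:
BFS flood-fill from (row=7, col=2):
  Distance 0: (row=7, col=2)
  Distance 1: (row=6, col=2), (row=7, col=1), (row=7, col=3)
  Distance 2: (row=5, col=2), (row=6, col=1), (row=6, col=3), (row=7, col=0)
  Distance 3: (row=4, col=2), (row=5, col=1), (row=5, col=3), (row=6, col=4)
  Distance 4: (row=3, col=2), (row=4, col=1), (row=4, col=3), (row=5, col=4), (row=6, col=5)
  Distance 5: (row=2, col=2), (row=3, col=1), (row=3, col=3), (row=4, col=4), (row=5, col=5), (row=6, col=6), (row=7, col=5)
  Distance 6: (row=1, col=2), (row=2, col=1), (row=2, col=3), (row=3, col=0), (row=3, col=4), (row=4, col=5), (row=5, col=6), (row=6, col=7), (row=7, col=6)
  Distance 7: (row=0, col=2), (row=1, col=1), (row=1, col=3), (row=2, col=0), (row=2, col=4), (row=3, col=5), (row=4, col=6), (row=6, col=8)
  Distance 8: (row=0, col=1), (row=0, col=3), (row=1, col=0), (row=1, col=4), (row=2, col=5), (row=3, col=6), (row=5, col=8), (row=6, col=9), (row=7, col=8)
  Distance 9: (row=0, col=0), (row=0, col=4), (row=1, col=5), (row=2, col=6), (row=3, col=7), (row=4, col=8), (row=5, col=9), (row=7, col=9)
  Distance 10: (row=0, col=5), (row=1, col=6), (row=2, col=7), (row=3, col=8), (row=4, col=9)
  Distance 11: (row=0, col=6), (row=1, col=7), (row=2, col=8), (row=3, col=9)
  Distance 12: (row=1, col=8), (row=2, col=9)
  Distance 13: (row=0, col=8), (row=1, col=9)
  Distance 14: (row=0, col=9)
Total reachable: 72 (grid has 72 open cells total)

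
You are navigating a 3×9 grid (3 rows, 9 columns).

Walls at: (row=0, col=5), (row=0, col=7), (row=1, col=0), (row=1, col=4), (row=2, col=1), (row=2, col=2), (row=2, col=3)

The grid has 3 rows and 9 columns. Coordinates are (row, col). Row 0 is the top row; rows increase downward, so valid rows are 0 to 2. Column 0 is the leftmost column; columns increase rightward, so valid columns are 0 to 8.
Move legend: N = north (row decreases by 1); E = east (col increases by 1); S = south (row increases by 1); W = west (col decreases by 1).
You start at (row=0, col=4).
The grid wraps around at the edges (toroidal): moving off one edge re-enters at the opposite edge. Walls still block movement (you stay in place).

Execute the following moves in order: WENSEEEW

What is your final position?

Start: (row=0, col=4)
  W (west): (row=0, col=4) -> (row=0, col=3)
  E (east): (row=0, col=3) -> (row=0, col=4)
  N (north): (row=0, col=4) -> (row=2, col=4)
  S (south): (row=2, col=4) -> (row=0, col=4)
  [×3]E (east): blocked, stay at (row=0, col=4)
  W (west): (row=0, col=4) -> (row=0, col=3)
Final: (row=0, col=3)

Answer: Final position: (row=0, col=3)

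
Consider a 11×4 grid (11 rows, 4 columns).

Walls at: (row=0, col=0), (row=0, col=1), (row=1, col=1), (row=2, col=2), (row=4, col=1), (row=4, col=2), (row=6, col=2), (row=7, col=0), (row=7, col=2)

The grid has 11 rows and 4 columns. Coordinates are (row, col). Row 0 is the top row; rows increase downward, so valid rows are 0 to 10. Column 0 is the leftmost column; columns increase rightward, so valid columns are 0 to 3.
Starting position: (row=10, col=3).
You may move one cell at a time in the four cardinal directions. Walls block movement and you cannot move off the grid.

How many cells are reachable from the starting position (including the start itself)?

Answer: Reachable cells: 35

Derivation:
BFS flood-fill from (row=10, col=3):
  Distance 0: (row=10, col=3)
  Distance 1: (row=9, col=3), (row=10, col=2)
  Distance 2: (row=8, col=3), (row=9, col=2), (row=10, col=1)
  Distance 3: (row=7, col=3), (row=8, col=2), (row=9, col=1), (row=10, col=0)
  Distance 4: (row=6, col=3), (row=8, col=1), (row=9, col=0)
  Distance 5: (row=5, col=3), (row=7, col=1), (row=8, col=0)
  Distance 6: (row=4, col=3), (row=5, col=2), (row=6, col=1)
  Distance 7: (row=3, col=3), (row=5, col=1), (row=6, col=0)
  Distance 8: (row=2, col=3), (row=3, col=2), (row=5, col=0)
  Distance 9: (row=1, col=3), (row=3, col=1), (row=4, col=0)
  Distance 10: (row=0, col=3), (row=1, col=2), (row=2, col=1), (row=3, col=0)
  Distance 11: (row=0, col=2), (row=2, col=0)
  Distance 12: (row=1, col=0)
Total reachable: 35 (grid has 35 open cells total)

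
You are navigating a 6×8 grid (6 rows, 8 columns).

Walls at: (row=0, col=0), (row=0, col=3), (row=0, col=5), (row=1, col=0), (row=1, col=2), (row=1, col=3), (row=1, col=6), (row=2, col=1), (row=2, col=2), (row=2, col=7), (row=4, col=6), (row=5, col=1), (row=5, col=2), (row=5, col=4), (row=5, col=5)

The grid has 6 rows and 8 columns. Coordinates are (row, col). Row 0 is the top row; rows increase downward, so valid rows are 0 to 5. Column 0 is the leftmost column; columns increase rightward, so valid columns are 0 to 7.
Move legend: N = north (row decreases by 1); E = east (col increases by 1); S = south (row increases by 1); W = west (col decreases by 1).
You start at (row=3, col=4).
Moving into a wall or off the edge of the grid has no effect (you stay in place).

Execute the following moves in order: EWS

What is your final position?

Answer: Final position: (row=4, col=4)

Derivation:
Start: (row=3, col=4)
  E (east): (row=3, col=4) -> (row=3, col=5)
  W (west): (row=3, col=5) -> (row=3, col=4)
  S (south): (row=3, col=4) -> (row=4, col=4)
Final: (row=4, col=4)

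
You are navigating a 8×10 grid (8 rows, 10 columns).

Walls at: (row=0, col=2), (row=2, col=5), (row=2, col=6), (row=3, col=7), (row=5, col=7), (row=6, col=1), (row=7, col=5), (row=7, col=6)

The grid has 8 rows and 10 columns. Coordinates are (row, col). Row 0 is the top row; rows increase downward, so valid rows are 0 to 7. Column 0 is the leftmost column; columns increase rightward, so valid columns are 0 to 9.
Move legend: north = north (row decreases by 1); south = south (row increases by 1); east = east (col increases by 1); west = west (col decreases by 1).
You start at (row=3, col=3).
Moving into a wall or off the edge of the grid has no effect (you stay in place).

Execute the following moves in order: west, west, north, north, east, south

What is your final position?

Answer: Final position: (row=2, col=2)

Derivation:
Start: (row=3, col=3)
  west (west): (row=3, col=3) -> (row=3, col=2)
  west (west): (row=3, col=2) -> (row=3, col=1)
  north (north): (row=3, col=1) -> (row=2, col=1)
  north (north): (row=2, col=1) -> (row=1, col=1)
  east (east): (row=1, col=1) -> (row=1, col=2)
  south (south): (row=1, col=2) -> (row=2, col=2)
Final: (row=2, col=2)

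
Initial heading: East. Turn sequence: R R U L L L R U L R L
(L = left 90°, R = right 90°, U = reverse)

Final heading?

Start: East
  R (right (90° clockwise)) -> South
  R (right (90° clockwise)) -> West
  U (U-turn (180°)) -> East
  L (left (90° counter-clockwise)) -> North
  L (left (90° counter-clockwise)) -> West
  L (left (90° counter-clockwise)) -> South
  R (right (90° clockwise)) -> West
  U (U-turn (180°)) -> East
  L (left (90° counter-clockwise)) -> North
  R (right (90° clockwise)) -> East
  L (left (90° counter-clockwise)) -> North
Final: North

Answer: Final heading: North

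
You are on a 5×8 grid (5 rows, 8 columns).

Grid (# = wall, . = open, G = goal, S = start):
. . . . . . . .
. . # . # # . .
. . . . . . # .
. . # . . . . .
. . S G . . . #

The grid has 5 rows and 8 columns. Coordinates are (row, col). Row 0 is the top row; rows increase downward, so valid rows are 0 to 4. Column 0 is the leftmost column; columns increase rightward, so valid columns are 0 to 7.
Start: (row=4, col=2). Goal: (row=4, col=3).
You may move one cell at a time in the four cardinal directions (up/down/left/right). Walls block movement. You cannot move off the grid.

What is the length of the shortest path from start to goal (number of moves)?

BFS from (row=4, col=2) until reaching (row=4, col=3):
  Distance 0: (row=4, col=2)
  Distance 1: (row=4, col=1), (row=4, col=3)  <- goal reached here
One shortest path (1 moves): (row=4, col=2) -> (row=4, col=3)

Answer: Shortest path length: 1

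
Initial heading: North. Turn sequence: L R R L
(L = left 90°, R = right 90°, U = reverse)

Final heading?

Start: North
  L (left (90° counter-clockwise)) -> West
  R (right (90° clockwise)) -> North
  R (right (90° clockwise)) -> East
  L (left (90° counter-clockwise)) -> North
Final: North

Answer: Final heading: North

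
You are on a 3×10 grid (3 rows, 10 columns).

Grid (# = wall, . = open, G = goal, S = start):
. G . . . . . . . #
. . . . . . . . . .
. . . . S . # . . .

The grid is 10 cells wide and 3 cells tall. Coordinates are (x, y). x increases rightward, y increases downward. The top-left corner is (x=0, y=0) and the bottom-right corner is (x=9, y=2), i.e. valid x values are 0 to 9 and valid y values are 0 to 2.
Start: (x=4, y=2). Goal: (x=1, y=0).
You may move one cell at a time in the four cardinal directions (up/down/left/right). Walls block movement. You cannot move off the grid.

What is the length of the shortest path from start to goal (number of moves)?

BFS from (x=4, y=2) until reaching (x=1, y=0):
  Distance 0: (x=4, y=2)
  Distance 1: (x=4, y=1), (x=3, y=2), (x=5, y=2)
  Distance 2: (x=4, y=0), (x=3, y=1), (x=5, y=1), (x=2, y=2)
  Distance 3: (x=3, y=0), (x=5, y=0), (x=2, y=1), (x=6, y=1), (x=1, y=2)
  Distance 4: (x=2, y=0), (x=6, y=0), (x=1, y=1), (x=7, y=1), (x=0, y=2)
  Distance 5: (x=1, y=0), (x=7, y=0), (x=0, y=1), (x=8, y=1), (x=7, y=2)  <- goal reached here
One shortest path (5 moves): (x=4, y=2) -> (x=3, y=2) -> (x=2, y=2) -> (x=1, y=2) -> (x=1, y=1) -> (x=1, y=0)

Answer: Shortest path length: 5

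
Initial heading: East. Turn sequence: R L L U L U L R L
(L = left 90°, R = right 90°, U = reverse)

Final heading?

Answer: Final heading: South

Derivation:
Start: East
  R (right (90° clockwise)) -> South
  L (left (90° counter-clockwise)) -> East
  L (left (90° counter-clockwise)) -> North
  U (U-turn (180°)) -> South
  L (left (90° counter-clockwise)) -> East
  U (U-turn (180°)) -> West
  L (left (90° counter-clockwise)) -> South
  R (right (90° clockwise)) -> West
  L (left (90° counter-clockwise)) -> South
Final: South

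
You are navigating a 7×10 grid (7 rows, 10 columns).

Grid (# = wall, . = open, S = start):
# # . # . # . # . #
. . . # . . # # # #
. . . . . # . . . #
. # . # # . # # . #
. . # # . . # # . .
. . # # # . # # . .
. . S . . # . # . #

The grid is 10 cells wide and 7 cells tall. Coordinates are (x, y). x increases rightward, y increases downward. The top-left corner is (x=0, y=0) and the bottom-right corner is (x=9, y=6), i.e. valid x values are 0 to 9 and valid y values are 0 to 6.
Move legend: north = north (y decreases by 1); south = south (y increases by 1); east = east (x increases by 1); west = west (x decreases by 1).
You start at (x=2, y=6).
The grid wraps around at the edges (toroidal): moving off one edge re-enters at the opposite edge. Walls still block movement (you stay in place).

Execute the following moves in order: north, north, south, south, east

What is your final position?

Start: (x=2, y=6)
  north (north): blocked, stay at (x=2, y=6)
  north (north): blocked, stay at (x=2, y=6)
  south (south): (x=2, y=6) -> (x=2, y=0)
  south (south): (x=2, y=0) -> (x=2, y=1)
  east (east): blocked, stay at (x=2, y=1)
Final: (x=2, y=1)

Answer: Final position: (x=2, y=1)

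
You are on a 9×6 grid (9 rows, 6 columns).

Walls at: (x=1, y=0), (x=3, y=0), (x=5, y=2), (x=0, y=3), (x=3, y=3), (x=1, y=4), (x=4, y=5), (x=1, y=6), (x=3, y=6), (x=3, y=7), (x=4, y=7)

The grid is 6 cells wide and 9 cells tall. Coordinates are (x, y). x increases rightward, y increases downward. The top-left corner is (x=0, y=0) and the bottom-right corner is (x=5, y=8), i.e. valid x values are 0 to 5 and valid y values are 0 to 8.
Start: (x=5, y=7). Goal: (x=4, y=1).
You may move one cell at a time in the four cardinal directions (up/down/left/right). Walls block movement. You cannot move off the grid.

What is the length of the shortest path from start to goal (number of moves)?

Answer: Shortest path length: 7

Derivation:
BFS from (x=5, y=7) until reaching (x=4, y=1):
  Distance 0: (x=5, y=7)
  Distance 1: (x=5, y=6), (x=5, y=8)
  Distance 2: (x=5, y=5), (x=4, y=6), (x=4, y=8)
  Distance 3: (x=5, y=4), (x=3, y=8)
  Distance 4: (x=5, y=3), (x=4, y=4), (x=2, y=8)
  Distance 5: (x=4, y=3), (x=3, y=4), (x=2, y=7), (x=1, y=8)
  Distance 6: (x=4, y=2), (x=2, y=4), (x=3, y=5), (x=2, y=6), (x=1, y=7), (x=0, y=8)
  Distance 7: (x=4, y=1), (x=3, y=2), (x=2, y=3), (x=2, y=5), (x=0, y=7)  <- goal reached here
One shortest path (7 moves): (x=5, y=7) -> (x=5, y=6) -> (x=5, y=5) -> (x=5, y=4) -> (x=4, y=4) -> (x=4, y=3) -> (x=4, y=2) -> (x=4, y=1)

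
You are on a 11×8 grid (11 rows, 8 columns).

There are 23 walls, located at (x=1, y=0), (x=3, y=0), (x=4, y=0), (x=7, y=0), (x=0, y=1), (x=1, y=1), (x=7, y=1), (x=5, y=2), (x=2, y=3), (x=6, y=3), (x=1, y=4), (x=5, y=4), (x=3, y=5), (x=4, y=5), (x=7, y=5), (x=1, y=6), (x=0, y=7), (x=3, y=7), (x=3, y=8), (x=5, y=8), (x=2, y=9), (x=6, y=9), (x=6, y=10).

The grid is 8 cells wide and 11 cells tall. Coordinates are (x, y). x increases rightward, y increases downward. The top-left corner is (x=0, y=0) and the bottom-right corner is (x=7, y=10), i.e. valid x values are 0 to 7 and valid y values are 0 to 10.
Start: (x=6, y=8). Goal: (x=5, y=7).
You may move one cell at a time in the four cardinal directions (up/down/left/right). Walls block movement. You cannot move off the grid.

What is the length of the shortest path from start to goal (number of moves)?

BFS from (x=6, y=8) until reaching (x=5, y=7):
  Distance 0: (x=6, y=8)
  Distance 1: (x=6, y=7), (x=7, y=8)
  Distance 2: (x=6, y=6), (x=5, y=7), (x=7, y=7), (x=7, y=9)  <- goal reached here
One shortest path (2 moves): (x=6, y=8) -> (x=6, y=7) -> (x=5, y=7)

Answer: Shortest path length: 2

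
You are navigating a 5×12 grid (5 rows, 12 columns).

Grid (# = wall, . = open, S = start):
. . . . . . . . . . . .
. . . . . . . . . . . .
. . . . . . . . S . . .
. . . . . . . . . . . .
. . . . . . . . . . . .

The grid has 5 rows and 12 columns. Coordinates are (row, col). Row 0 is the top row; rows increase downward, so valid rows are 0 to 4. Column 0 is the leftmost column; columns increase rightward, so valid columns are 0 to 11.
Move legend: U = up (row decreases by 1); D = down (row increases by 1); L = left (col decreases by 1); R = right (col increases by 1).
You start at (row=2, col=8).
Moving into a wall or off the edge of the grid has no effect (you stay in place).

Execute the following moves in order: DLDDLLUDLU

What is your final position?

Start: (row=2, col=8)
  D (down): (row=2, col=8) -> (row=3, col=8)
  L (left): (row=3, col=8) -> (row=3, col=7)
  D (down): (row=3, col=7) -> (row=4, col=7)
  D (down): blocked, stay at (row=4, col=7)
  L (left): (row=4, col=7) -> (row=4, col=6)
  L (left): (row=4, col=6) -> (row=4, col=5)
  U (up): (row=4, col=5) -> (row=3, col=5)
  D (down): (row=3, col=5) -> (row=4, col=5)
  L (left): (row=4, col=5) -> (row=4, col=4)
  U (up): (row=4, col=4) -> (row=3, col=4)
Final: (row=3, col=4)

Answer: Final position: (row=3, col=4)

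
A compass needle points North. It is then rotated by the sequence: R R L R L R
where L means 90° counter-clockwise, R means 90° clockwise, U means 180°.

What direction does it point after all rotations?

Start: North
  R (right (90° clockwise)) -> East
  R (right (90° clockwise)) -> South
  L (left (90° counter-clockwise)) -> East
  R (right (90° clockwise)) -> South
  L (left (90° counter-clockwise)) -> East
  R (right (90° clockwise)) -> South
Final: South

Answer: Final heading: South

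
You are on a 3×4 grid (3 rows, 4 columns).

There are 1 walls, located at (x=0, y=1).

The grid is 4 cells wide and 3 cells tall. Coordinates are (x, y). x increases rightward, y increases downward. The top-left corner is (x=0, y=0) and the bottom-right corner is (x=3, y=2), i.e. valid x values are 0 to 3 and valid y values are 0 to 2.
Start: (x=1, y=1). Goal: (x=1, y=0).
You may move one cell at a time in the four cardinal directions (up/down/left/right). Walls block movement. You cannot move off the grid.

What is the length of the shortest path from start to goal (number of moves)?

BFS from (x=1, y=1) until reaching (x=1, y=0):
  Distance 0: (x=1, y=1)
  Distance 1: (x=1, y=0), (x=2, y=1), (x=1, y=2)  <- goal reached here
One shortest path (1 moves): (x=1, y=1) -> (x=1, y=0)

Answer: Shortest path length: 1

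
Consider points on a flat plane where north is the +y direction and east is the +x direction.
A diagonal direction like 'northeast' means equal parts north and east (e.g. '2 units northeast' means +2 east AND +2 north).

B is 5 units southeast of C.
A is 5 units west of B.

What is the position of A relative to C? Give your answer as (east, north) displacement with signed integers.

Place C at the origin (east=0, north=0).
  B is 5 units southeast of C: delta (east=+5, north=-5); B at (east=5, north=-5).
  A is 5 units west of B: delta (east=-5, north=+0); A at (east=0, north=-5).
Therefore A relative to C: (east=0, north=-5).

Answer: A is at (east=0, north=-5) relative to C.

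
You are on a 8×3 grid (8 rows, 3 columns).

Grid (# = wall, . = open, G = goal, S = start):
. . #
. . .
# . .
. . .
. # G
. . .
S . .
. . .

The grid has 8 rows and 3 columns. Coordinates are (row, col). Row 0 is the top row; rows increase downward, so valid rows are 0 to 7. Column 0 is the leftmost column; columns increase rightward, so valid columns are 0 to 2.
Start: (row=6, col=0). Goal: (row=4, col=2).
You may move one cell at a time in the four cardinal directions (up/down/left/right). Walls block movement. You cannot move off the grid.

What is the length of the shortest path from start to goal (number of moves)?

Answer: Shortest path length: 4

Derivation:
BFS from (row=6, col=0) until reaching (row=4, col=2):
  Distance 0: (row=6, col=0)
  Distance 1: (row=5, col=0), (row=6, col=1), (row=7, col=0)
  Distance 2: (row=4, col=0), (row=5, col=1), (row=6, col=2), (row=7, col=1)
  Distance 3: (row=3, col=0), (row=5, col=2), (row=7, col=2)
  Distance 4: (row=3, col=1), (row=4, col=2)  <- goal reached here
One shortest path (4 moves): (row=6, col=0) -> (row=6, col=1) -> (row=6, col=2) -> (row=5, col=2) -> (row=4, col=2)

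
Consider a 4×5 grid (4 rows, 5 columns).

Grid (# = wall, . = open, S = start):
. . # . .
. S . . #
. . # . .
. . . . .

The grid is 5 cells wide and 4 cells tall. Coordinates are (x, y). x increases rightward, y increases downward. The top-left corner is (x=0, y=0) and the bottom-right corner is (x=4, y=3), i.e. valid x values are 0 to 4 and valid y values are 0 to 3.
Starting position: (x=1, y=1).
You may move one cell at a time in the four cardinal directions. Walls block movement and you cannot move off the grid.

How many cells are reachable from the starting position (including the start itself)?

BFS flood-fill from (x=1, y=1):
  Distance 0: (x=1, y=1)
  Distance 1: (x=1, y=0), (x=0, y=1), (x=2, y=1), (x=1, y=2)
  Distance 2: (x=0, y=0), (x=3, y=1), (x=0, y=2), (x=1, y=3)
  Distance 3: (x=3, y=0), (x=3, y=2), (x=0, y=3), (x=2, y=3)
  Distance 4: (x=4, y=0), (x=4, y=2), (x=3, y=3)
  Distance 5: (x=4, y=3)
Total reachable: 17 (grid has 17 open cells total)

Answer: Reachable cells: 17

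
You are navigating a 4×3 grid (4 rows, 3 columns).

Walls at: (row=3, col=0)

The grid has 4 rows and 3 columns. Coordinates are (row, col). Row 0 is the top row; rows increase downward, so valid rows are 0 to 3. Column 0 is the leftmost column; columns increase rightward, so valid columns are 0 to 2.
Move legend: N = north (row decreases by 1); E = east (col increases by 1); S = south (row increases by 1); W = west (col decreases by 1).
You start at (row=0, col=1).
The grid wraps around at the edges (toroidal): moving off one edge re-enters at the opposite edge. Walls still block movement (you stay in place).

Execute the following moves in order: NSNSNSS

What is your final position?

Start: (row=0, col=1)
  N (north): (row=0, col=1) -> (row=3, col=1)
  S (south): (row=3, col=1) -> (row=0, col=1)
  N (north): (row=0, col=1) -> (row=3, col=1)
  S (south): (row=3, col=1) -> (row=0, col=1)
  N (north): (row=0, col=1) -> (row=3, col=1)
  S (south): (row=3, col=1) -> (row=0, col=1)
  S (south): (row=0, col=1) -> (row=1, col=1)
Final: (row=1, col=1)

Answer: Final position: (row=1, col=1)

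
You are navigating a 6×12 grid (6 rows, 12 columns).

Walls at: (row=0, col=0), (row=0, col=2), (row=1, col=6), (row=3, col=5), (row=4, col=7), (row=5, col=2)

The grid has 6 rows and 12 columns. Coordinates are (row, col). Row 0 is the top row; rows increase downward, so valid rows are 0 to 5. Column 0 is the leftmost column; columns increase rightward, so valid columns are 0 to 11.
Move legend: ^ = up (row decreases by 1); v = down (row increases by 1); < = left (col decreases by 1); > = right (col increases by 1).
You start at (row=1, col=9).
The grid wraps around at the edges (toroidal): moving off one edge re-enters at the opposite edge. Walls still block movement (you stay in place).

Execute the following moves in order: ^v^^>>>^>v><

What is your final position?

Start: (row=1, col=9)
  ^ (up): (row=1, col=9) -> (row=0, col=9)
  v (down): (row=0, col=9) -> (row=1, col=9)
  ^ (up): (row=1, col=9) -> (row=0, col=9)
  ^ (up): (row=0, col=9) -> (row=5, col=9)
  > (right): (row=5, col=9) -> (row=5, col=10)
  > (right): (row=5, col=10) -> (row=5, col=11)
  > (right): (row=5, col=11) -> (row=5, col=0)
  ^ (up): (row=5, col=0) -> (row=4, col=0)
  > (right): (row=4, col=0) -> (row=4, col=1)
  v (down): (row=4, col=1) -> (row=5, col=1)
  > (right): blocked, stay at (row=5, col=1)
  < (left): (row=5, col=1) -> (row=5, col=0)
Final: (row=5, col=0)

Answer: Final position: (row=5, col=0)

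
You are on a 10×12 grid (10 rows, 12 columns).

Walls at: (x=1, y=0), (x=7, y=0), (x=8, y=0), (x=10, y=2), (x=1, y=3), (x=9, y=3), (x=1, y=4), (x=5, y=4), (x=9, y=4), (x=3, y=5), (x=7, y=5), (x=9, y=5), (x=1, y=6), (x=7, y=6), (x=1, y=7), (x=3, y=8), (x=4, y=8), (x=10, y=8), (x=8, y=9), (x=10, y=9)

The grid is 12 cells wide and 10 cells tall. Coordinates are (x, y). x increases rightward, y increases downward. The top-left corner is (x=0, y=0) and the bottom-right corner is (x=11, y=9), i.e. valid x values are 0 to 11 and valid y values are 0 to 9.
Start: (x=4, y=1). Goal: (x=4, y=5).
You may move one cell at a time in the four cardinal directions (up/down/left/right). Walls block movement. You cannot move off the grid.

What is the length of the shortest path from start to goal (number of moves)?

BFS from (x=4, y=1) until reaching (x=4, y=5):
  Distance 0: (x=4, y=1)
  Distance 1: (x=4, y=0), (x=3, y=1), (x=5, y=1), (x=4, y=2)
  Distance 2: (x=3, y=0), (x=5, y=0), (x=2, y=1), (x=6, y=1), (x=3, y=2), (x=5, y=2), (x=4, y=3)
  Distance 3: (x=2, y=0), (x=6, y=0), (x=1, y=1), (x=7, y=1), (x=2, y=2), (x=6, y=2), (x=3, y=3), (x=5, y=3), (x=4, y=4)
  Distance 4: (x=0, y=1), (x=8, y=1), (x=1, y=2), (x=7, y=2), (x=2, y=3), (x=6, y=3), (x=3, y=4), (x=4, y=5)  <- goal reached here
One shortest path (4 moves): (x=4, y=1) -> (x=4, y=2) -> (x=4, y=3) -> (x=4, y=4) -> (x=4, y=5)

Answer: Shortest path length: 4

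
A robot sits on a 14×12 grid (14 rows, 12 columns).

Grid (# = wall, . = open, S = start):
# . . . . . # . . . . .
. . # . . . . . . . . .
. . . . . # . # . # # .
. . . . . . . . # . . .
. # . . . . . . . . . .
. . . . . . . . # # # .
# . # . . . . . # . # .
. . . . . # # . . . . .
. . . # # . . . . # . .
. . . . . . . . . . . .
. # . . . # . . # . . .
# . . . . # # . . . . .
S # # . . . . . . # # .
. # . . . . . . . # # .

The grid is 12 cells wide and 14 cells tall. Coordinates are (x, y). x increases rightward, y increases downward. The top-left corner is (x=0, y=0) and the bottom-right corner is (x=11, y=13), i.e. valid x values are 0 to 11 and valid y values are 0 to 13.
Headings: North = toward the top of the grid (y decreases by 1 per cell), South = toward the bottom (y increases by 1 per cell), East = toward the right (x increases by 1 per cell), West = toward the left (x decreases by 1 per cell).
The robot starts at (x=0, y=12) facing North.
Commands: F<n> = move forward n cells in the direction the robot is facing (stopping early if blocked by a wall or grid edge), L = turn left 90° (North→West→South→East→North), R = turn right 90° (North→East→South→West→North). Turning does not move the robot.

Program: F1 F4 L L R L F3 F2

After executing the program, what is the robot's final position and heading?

Start: (x=0, y=12), facing North
  F1: move forward 0/1 (blocked), now at (x=0, y=12)
  F4: move forward 0/4 (blocked), now at (x=0, y=12)
  L: turn left, now facing West
  L: turn left, now facing South
  R: turn right, now facing West
  L: turn left, now facing South
  F3: move forward 1/3 (blocked), now at (x=0, y=13)
  F2: move forward 0/2 (blocked), now at (x=0, y=13)
Final: (x=0, y=13), facing South

Answer: Final position: (x=0, y=13), facing South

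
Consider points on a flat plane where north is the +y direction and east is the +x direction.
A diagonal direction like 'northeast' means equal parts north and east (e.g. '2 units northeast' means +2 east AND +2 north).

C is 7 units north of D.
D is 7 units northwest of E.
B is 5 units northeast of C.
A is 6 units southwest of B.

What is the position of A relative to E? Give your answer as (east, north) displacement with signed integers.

Place E at the origin (east=0, north=0).
  D is 7 units northwest of E: delta (east=-7, north=+7); D at (east=-7, north=7).
  C is 7 units north of D: delta (east=+0, north=+7); C at (east=-7, north=14).
  B is 5 units northeast of C: delta (east=+5, north=+5); B at (east=-2, north=19).
  A is 6 units southwest of B: delta (east=-6, north=-6); A at (east=-8, north=13).
Therefore A relative to E: (east=-8, north=13).

Answer: A is at (east=-8, north=13) relative to E.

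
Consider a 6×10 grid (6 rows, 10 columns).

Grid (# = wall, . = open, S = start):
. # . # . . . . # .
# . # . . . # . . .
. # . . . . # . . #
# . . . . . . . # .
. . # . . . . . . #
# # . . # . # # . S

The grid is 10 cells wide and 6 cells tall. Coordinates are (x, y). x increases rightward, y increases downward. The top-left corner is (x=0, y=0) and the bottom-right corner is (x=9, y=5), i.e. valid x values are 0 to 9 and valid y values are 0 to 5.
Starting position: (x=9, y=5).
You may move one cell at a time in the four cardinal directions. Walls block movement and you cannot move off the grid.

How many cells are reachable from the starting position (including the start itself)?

Answer: Reachable cells: 37

Derivation:
BFS flood-fill from (x=9, y=5):
  Distance 0: (x=9, y=5)
  Distance 1: (x=8, y=5)
  Distance 2: (x=8, y=4)
  Distance 3: (x=7, y=4)
  Distance 4: (x=7, y=3), (x=6, y=4)
  Distance 5: (x=7, y=2), (x=6, y=3), (x=5, y=4)
  Distance 6: (x=7, y=1), (x=8, y=2), (x=5, y=3), (x=4, y=4), (x=5, y=5)
  Distance 7: (x=7, y=0), (x=8, y=1), (x=5, y=2), (x=4, y=3), (x=3, y=4)
  Distance 8: (x=6, y=0), (x=5, y=1), (x=9, y=1), (x=4, y=2), (x=3, y=3), (x=3, y=5)
  Distance 9: (x=5, y=0), (x=9, y=0), (x=4, y=1), (x=3, y=2), (x=2, y=3), (x=2, y=5)
  Distance 10: (x=4, y=0), (x=3, y=1), (x=2, y=2), (x=1, y=3)
  Distance 11: (x=1, y=4)
  Distance 12: (x=0, y=4)
Total reachable: 37 (grid has 42 open cells total)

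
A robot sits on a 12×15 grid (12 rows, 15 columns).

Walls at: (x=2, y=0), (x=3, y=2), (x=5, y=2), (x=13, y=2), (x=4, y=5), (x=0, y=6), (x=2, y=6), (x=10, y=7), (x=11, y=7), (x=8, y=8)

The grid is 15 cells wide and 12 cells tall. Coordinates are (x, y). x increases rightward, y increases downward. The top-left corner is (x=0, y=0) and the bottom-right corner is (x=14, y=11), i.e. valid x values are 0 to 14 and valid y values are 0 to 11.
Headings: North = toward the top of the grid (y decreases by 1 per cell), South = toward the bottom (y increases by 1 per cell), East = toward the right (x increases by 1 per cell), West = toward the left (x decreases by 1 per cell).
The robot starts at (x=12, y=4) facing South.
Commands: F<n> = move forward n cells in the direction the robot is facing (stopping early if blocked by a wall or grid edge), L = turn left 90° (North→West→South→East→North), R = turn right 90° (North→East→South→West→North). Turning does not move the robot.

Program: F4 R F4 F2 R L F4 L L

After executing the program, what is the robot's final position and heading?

Start: (x=12, y=4), facing South
  F4: move forward 4, now at (x=12, y=8)
  R: turn right, now facing West
  F4: move forward 3/4 (blocked), now at (x=9, y=8)
  F2: move forward 0/2 (blocked), now at (x=9, y=8)
  R: turn right, now facing North
  L: turn left, now facing West
  F4: move forward 0/4 (blocked), now at (x=9, y=8)
  L: turn left, now facing South
  L: turn left, now facing East
Final: (x=9, y=8), facing East

Answer: Final position: (x=9, y=8), facing East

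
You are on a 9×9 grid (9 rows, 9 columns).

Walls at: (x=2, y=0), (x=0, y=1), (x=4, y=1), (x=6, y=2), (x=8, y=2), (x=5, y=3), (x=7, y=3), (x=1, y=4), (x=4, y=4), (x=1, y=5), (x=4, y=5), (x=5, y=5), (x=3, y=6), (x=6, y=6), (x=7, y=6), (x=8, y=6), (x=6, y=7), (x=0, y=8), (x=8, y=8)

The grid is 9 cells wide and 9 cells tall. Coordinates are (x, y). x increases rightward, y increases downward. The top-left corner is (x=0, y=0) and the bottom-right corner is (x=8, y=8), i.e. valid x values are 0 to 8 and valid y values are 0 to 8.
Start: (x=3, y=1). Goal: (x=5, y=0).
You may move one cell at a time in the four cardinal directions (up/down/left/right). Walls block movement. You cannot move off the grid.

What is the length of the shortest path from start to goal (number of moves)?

BFS from (x=3, y=1) until reaching (x=5, y=0):
  Distance 0: (x=3, y=1)
  Distance 1: (x=3, y=0), (x=2, y=1), (x=3, y=2)
  Distance 2: (x=4, y=0), (x=1, y=1), (x=2, y=2), (x=4, y=2), (x=3, y=3)
  Distance 3: (x=1, y=0), (x=5, y=0), (x=1, y=2), (x=5, y=2), (x=2, y=3), (x=4, y=3), (x=3, y=4)  <- goal reached here
One shortest path (3 moves): (x=3, y=1) -> (x=3, y=0) -> (x=4, y=0) -> (x=5, y=0)

Answer: Shortest path length: 3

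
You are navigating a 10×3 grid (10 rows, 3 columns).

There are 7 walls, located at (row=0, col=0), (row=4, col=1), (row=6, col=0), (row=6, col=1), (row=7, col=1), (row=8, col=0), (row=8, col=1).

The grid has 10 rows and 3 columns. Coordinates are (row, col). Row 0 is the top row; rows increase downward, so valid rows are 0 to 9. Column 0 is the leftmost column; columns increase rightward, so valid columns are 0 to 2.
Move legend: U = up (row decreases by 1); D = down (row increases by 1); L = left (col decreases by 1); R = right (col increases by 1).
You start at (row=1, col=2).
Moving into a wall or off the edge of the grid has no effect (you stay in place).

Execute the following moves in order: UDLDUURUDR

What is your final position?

Start: (row=1, col=2)
  U (up): (row=1, col=2) -> (row=0, col=2)
  D (down): (row=0, col=2) -> (row=1, col=2)
  L (left): (row=1, col=2) -> (row=1, col=1)
  D (down): (row=1, col=1) -> (row=2, col=1)
  U (up): (row=2, col=1) -> (row=1, col=1)
  U (up): (row=1, col=1) -> (row=0, col=1)
  R (right): (row=0, col=1) -> (row=0, col=2)
  U (up): blocked, stay at (row=0, col=2)
  D (down): (row=0, col=2) -> (row=1, col=2)
  R (right): blocked, stay at (row=1, col=2)
Final: (row=1, col=2)

Answer: Final position: (row=1, col=2)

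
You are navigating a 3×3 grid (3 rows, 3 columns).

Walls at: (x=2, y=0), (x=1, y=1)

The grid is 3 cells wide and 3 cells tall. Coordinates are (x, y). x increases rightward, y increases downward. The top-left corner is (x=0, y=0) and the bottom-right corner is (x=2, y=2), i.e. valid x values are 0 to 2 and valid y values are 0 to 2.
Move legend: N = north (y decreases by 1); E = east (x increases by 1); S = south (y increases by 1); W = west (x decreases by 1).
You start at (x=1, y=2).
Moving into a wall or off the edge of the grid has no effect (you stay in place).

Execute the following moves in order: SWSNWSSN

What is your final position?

Start: (x=1, y=2)
  S (south): blocked, stay at (x=1, y=2)
  W (west): (x=1, y=2) -> (x=0, y=2)
  S (south): blocked, stay at (x=0, y=2)
  N (north): (x=0, y=2) -> (x=0, y=1)
  W (west): blocked, stay at (x=0, y=1)
  S (south): (x=0, y=1) -> (x=0, y=2)
  S (south): blocked, stay at (x=0, y=2)
  N (north): (x=0, y=2) -> (x=0, y=1)
Final: (x=0, y=1)

Answer: Final position: (x=0, y=1)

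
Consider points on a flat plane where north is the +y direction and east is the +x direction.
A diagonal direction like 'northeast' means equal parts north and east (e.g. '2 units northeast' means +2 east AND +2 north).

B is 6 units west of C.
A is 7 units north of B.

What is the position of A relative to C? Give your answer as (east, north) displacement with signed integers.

Place C at the origin (east=0, north=0).
  B is 6 units west of C: delta (east=-6, north=+0); B at (east=-6, north=0).
  A is 7 units north of B: delta (east=+0, north=+7); A at (east=-6, north=7).
Therefore A relative to C: (east=-6, north=7).

Answer: A is at (east=-6, north=7) relative to C.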